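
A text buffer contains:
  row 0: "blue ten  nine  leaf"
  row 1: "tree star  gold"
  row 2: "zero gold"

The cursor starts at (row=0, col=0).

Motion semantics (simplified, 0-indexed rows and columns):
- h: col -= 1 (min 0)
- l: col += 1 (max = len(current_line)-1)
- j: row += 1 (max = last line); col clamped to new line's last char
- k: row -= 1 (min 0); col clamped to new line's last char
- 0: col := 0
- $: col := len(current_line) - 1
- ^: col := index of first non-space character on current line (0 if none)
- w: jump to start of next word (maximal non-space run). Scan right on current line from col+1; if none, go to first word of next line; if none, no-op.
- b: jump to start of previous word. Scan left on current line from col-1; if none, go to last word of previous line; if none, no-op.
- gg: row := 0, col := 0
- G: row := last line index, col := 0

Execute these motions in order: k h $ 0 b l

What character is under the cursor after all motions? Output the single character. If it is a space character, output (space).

After 1 (k): row=0 col=0 char='b'
After 2 (h): row=0 col=0 char='b'
After 3 ($): row=0 col=19 char='f'
After 4 (0): row=0 col=0 char='b'
After 5 (b): row=0 col=0 char='b'
After 6 (l): row=0 col=1 char='l'

Answer: l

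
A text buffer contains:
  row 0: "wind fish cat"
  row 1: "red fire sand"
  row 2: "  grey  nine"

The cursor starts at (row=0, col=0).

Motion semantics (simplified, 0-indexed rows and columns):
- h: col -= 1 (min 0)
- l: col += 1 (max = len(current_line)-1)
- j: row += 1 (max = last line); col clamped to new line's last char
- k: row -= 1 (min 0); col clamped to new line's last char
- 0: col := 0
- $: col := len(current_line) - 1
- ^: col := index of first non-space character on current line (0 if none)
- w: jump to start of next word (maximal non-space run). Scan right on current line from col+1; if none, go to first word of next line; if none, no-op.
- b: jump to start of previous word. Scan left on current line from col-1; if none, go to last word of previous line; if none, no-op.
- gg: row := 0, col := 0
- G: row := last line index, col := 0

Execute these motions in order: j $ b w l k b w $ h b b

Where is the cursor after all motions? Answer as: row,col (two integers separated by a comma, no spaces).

After 1 (j): row=1 col=0 char='r'
After 2 ($): row=1 col=12 char='d'
After 3 (b): row=1 col=9 char='s'
After 4 (w): row=2 col=2 char='g'
After 5 (l): row=2 col=3 char='r'
After 6 (k): row=1 col=3 char='_'
After 7 (b): row=1 col=0 char='r'
After 8 (w): row=1 col=4 char='f'
After 9 ($): row=1 col=12 char='d'
After 10 (h): row=1 col=11 char='n'
After 11 (b): row=1 col=9 char='s'
After 12 (b): row=1 col=4 char='f'

Answer: 1,4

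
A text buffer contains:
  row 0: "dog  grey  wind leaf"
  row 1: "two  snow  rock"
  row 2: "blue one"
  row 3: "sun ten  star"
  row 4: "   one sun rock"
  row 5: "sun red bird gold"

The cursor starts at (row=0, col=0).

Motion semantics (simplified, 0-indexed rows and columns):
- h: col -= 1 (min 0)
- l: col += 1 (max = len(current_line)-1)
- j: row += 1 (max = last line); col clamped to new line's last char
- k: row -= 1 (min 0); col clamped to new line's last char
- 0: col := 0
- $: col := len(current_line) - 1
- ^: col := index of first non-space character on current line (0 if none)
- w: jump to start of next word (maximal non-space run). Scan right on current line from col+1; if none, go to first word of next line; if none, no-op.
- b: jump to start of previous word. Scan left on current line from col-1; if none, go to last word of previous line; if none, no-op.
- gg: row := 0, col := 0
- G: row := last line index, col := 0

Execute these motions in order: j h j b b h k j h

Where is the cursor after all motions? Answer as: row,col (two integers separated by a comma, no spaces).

After 1 (j): row=1 col=0 char='t'
After 2 (h): row=1 col=0 char='t'
After 3 (j): row=2 col=0 char='b'
After 4 (b): row=1 col=11 char='r'
After 5 (b): row=1 col=5 char='s'
After 6 (h): row=1 col=4 char='_'
After 7 (k): row=0 col=4 char='_'
After 8 (j): row=1 col=4 char='_'
After 9 (h): row=1 col=3 char='_'

Answer: 1,3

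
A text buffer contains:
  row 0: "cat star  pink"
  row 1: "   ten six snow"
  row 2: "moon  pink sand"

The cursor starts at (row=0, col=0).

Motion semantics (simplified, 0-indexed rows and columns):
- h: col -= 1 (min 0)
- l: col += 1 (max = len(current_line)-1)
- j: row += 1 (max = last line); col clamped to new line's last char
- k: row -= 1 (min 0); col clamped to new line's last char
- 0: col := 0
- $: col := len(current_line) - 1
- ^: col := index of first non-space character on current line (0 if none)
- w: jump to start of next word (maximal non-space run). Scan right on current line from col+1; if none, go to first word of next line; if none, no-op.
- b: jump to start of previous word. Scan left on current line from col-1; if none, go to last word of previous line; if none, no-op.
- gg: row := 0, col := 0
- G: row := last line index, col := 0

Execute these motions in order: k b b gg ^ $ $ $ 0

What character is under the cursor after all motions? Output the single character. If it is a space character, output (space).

Answer: c

Derivation:
After 1 (k): row=0 col=0 char='c'
After 2 (b): row=0 col=0 char='c'
After 3 (b): row=0 col=0 char='c'
After 4 (gg): row=0 col=0 char='c'
After 5 (^): row=0 col=0 char='c'
After 6 ($): row=0 col=13 char='k'
After 7 ($): row=0 col=13 char='k'
After 8 ($): row=0 col=13 char='k'
After 9 (0): row=0 col=0 char='c'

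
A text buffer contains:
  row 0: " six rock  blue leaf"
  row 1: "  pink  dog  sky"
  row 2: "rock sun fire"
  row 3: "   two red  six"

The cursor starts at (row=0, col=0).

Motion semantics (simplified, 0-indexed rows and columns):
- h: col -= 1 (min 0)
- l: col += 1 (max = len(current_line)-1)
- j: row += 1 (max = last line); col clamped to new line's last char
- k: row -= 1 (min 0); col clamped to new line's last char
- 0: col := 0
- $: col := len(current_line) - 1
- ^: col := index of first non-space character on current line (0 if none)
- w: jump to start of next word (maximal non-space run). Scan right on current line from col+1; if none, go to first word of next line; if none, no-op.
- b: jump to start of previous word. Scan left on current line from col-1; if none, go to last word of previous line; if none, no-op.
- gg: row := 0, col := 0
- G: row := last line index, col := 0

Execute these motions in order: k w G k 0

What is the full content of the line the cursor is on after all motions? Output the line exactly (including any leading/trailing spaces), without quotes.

Answer: rock sun fire

Derivation:
After 1 (k): row=0 col=0 char='_'
After 2 (w): row=0 col=1 char='s'
After 3 (G): row=3 col=0 char='_'
After 4 (k): row=2 col=0 char='r'
After 5 (0): row=2 col=0 char='r'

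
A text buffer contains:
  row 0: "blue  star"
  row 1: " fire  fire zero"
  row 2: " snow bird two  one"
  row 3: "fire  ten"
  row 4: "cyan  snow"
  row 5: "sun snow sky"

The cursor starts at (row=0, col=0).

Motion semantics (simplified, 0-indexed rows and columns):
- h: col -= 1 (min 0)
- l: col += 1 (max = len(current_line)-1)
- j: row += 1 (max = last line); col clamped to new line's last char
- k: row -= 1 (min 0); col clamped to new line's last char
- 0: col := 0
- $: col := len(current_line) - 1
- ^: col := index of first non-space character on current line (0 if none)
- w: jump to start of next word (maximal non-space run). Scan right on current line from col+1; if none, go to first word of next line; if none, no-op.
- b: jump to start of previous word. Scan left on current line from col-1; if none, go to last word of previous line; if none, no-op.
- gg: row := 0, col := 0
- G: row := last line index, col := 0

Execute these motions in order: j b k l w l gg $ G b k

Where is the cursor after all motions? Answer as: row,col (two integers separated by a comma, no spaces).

After 1 (j): row=1 col=0 char='_'
After 2 (b): row=0 col=6 char='s'
After 3 (k): row=0 col=6 char='s'
After 4 (l): row=0 col=7 char='t'
After 5 (w): row=1 col=1 char='f'
After 6 (l): row=1 col=2 char='i'
After 7 (gg): row=0 col=0 char='b'
After 8 ($): row=0 col=9 char='r'
After 9 (G): row=5 col=0 char='s'
After 10 (b): row=4 col=6 char='s'
After 11 (k): row=3 col=6 char='t'

Answer: 3,6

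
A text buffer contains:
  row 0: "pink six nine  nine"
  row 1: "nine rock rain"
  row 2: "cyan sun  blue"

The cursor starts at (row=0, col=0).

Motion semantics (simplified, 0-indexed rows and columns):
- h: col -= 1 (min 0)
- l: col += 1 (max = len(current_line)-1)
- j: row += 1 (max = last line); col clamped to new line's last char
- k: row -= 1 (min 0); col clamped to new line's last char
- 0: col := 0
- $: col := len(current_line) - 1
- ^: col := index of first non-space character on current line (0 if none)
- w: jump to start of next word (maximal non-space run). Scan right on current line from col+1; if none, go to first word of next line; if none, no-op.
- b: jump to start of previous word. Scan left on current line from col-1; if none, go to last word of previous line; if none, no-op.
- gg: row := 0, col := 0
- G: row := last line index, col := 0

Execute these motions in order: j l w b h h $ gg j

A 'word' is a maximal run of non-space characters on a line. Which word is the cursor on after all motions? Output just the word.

After 1 (j): row=1 col=0 char='n'
After 2 (l): row=1 col=1 char='i'
After 3 (w): row=1 col=5 char='r'
After 4 (b): row=1 col=0 char='n'
After 5 (h): row=1 col=0 char='n'
After 6 (h): row=1 col=0 char='n'
After 7 ($): row=1 col=13 char='n'
After 8 (gg): row=0 col=0 char='p'
After 9 (j): row=1 col=0 char='n'

Answer: nine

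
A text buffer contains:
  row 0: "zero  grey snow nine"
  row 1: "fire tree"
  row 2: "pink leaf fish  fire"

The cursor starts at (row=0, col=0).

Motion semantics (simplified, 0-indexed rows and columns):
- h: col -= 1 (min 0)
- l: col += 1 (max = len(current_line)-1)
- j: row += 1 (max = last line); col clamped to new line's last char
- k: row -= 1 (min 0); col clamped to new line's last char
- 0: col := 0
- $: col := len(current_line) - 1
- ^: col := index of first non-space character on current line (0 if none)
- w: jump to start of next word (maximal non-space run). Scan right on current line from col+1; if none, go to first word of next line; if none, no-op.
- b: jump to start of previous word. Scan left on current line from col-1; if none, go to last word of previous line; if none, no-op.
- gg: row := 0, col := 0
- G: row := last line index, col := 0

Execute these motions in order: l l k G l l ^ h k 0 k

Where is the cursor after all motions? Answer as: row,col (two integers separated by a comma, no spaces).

After 1 (l): row=0 col=1 char='e'
After 2 (l): row=0 col=2 char='r'
After 3 (k): row=0 col=2 char='r'
After 4 (G): row=2 col=0 char='p'
After 5 (l): row=2 col=1 char='i'
After 6 (l): row=2 col=2 char='n'
After 7 (^): row=2 col=0 char='p'
After 8 (h): row=2 col=0 char='p'
After 9 (k): row=1 col=0 char='f'
After 10 (0): row=1 col=0 char='f'
After 11 (k): row=0 col=0 char='z'

Answer: 0,0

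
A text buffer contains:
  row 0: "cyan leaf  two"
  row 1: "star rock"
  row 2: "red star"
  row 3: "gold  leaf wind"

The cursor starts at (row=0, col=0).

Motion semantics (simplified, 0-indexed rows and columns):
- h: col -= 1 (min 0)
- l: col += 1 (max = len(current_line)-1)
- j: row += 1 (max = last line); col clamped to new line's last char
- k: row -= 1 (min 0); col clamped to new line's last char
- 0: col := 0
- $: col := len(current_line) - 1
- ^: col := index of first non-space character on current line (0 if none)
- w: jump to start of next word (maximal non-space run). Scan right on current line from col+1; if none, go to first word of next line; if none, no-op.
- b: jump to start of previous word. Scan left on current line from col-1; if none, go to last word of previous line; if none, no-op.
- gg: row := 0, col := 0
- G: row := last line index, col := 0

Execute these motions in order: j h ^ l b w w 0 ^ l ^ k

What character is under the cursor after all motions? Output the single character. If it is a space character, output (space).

After 1 (j): row=1 col=0 char='s'
After 2 (h): row=1 col=0 char='s'
After 3 (^): row=1 col=0 char='s'
After 4 (l): row=1 col=1 char='t'
After 5 (b): row=1 col=0 char='s'
After 6 (w): row=1 col=5 char='r'
After 7 (w): row=2 col=0 char='r'
After 8 (0): row=2 col=0 char='r'
After 9 (^): row=2 col=0 char='r'
After 10 (l): row=2 col=1 char='e'
After 11 (^): row=2 col=0 char='r'
After 12 (k): row=1 col=0 char='s'

Answer: s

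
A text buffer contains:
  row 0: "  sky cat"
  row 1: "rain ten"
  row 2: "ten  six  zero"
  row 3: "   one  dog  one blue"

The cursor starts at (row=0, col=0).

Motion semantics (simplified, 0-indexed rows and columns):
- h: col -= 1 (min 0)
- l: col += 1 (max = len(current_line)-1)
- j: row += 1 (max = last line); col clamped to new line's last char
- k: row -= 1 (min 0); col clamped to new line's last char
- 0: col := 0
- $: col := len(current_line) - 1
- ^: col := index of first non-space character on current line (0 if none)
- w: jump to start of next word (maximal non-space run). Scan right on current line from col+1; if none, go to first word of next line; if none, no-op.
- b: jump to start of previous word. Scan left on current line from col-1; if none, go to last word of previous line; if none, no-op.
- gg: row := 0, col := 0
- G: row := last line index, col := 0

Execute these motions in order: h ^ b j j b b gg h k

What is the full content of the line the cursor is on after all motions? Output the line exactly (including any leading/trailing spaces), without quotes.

After 1 (h): row=0 col=0 char='_'
After 2 (^): row=0 col=2 char='s'
After 3 (b): row=0 col=2 char='s'
After 4 (j): row=1 col=2 char='i'
After 5 (j): row=2 col=2 char='n'
After 6 (b): row=2 col=0 char='t'
After 7 (b): row=1 col=5 char='t'
After 8 (gg): row=0 col=0 char='_'
After 9 (h): row=0 col=0 char='_'
After 10 (k): row=0 col=0 char='_'

Answer:   sky cat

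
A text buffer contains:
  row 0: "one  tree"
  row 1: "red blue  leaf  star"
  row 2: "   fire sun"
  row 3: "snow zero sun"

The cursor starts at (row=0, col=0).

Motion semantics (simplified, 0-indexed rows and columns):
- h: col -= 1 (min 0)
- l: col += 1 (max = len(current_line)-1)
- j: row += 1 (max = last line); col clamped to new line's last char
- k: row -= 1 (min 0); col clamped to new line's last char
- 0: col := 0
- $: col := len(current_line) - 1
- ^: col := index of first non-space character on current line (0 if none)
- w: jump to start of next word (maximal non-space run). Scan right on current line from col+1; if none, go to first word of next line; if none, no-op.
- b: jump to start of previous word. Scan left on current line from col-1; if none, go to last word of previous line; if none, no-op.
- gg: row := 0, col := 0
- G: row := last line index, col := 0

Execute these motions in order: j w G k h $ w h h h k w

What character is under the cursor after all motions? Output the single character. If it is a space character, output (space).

After 1 (j): row=1 col=0 char='r'
After 2 (w): row=1 col=4 char='b'
After 3 (G): row=3 col=0 char='s'
After 4 (k): row=2 col=0 char='_'
After 5 (h): row=2 col=0 char='_'
After 6 ($): row=2 col=10 char='n'
After 7 (w): row=3 col=0 char='s'
After 8 (h): row=3 col=0 char='s'
After 9 (h): row=3 col=0 char='s'
After 10 (h): row=3 col=0 char='s'
After 11 (k): row=2 col=0 char='_'
After 12 (w): row=2 col=3 char='f'

Answer: f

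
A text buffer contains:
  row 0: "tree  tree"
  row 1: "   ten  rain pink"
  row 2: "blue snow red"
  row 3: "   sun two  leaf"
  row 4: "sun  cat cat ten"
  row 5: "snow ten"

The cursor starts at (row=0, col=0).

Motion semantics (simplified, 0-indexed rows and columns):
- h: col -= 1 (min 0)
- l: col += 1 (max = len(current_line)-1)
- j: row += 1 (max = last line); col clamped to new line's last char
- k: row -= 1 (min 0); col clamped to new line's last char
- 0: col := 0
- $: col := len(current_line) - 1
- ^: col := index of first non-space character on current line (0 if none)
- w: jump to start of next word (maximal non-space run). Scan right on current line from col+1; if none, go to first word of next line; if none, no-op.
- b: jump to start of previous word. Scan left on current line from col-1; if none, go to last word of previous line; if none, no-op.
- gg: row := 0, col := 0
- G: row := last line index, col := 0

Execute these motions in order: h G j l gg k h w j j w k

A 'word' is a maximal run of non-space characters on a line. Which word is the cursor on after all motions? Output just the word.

Answer: rain

Derivation:
After 1 (h): row=0 col=0 char='t'
After 2 (G): row=5 col=0 char='s'
After 3 (j): row=5 col=0 char='s'
After 4 (l): row=5 col=1 char='n'
After 5 (gg): row=0 col=0 char='t'
After 6 (k): row=0 col=0 char='t'
After 7 (h): row=0 col=0 char='t'
After 8 (w): row=0 col=6 char='t'
After 9 (j): row=1 col=6 char='_'
After 10 (j): row=2 col=6 char='n'
After 11 (w): row=2 col=10 char='r'
After 12 (k): row=1 col=10 char='i'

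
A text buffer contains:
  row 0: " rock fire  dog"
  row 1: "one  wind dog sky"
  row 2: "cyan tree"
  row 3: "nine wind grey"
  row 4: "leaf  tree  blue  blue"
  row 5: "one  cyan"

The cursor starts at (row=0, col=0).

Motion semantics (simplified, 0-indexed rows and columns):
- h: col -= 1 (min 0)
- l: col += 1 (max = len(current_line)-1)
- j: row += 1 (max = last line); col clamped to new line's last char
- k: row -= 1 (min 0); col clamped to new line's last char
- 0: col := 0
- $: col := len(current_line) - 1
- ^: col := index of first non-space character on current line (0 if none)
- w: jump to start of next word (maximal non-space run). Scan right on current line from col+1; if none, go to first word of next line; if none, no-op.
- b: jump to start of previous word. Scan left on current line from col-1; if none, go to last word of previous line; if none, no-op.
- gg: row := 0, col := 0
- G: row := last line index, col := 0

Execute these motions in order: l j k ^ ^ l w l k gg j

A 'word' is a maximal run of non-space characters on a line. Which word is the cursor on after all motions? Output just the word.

After 1 (l): row=0 col=1 char='r'
After 2 (j): row=1 col=1 char='n'
After 3 (k): row=0 col=1 char='r'
After 4 (^): row=0 col=1 char='r'
After 5 (^): row=0 col=1 char='r'
After 6 (l): row=0 col=2 char='o'
After 7 (w): row=0 col=6 char='f'
After 8 (l): row=0 col=7 char='i'
After 9 (k): row=0 col=7 char='i'
After 10 (gg): row=0 col=0 char='_'
After 11 (j): row=1 col=0 char='o'

Answer: one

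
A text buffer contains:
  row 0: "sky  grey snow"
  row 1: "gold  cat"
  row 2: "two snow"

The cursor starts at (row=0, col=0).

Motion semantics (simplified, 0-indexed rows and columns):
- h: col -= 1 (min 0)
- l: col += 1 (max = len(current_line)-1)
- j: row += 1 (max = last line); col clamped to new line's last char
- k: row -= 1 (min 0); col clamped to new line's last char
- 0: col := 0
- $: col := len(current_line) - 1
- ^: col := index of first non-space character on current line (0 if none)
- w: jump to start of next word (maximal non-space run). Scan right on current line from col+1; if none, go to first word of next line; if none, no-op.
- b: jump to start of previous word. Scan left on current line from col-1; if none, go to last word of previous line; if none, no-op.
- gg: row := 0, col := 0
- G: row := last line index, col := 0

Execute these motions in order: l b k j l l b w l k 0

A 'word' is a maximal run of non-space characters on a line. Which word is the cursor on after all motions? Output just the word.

After 1 (l): row=0 col=1 char='k'
After 2 (b): row=0 col=0 char='s'
After 3 (k): row=0 col=0 char='s'
After 4 (j): row=1 col=0 char='g'
After 5 (l): row=1 col=1 char='o'
After 6 (l): row=1 col=2 char='l'
After 7 (b): row=1 col=0 char='g'
After 8 (w): row=1 col=6 char='c'
After 9 (l): row=1 col=7 char='a'
After 10 (k): row=0 col=7 char='e'
After 11 (0): row=0 col=0 char='s'

Answer: sky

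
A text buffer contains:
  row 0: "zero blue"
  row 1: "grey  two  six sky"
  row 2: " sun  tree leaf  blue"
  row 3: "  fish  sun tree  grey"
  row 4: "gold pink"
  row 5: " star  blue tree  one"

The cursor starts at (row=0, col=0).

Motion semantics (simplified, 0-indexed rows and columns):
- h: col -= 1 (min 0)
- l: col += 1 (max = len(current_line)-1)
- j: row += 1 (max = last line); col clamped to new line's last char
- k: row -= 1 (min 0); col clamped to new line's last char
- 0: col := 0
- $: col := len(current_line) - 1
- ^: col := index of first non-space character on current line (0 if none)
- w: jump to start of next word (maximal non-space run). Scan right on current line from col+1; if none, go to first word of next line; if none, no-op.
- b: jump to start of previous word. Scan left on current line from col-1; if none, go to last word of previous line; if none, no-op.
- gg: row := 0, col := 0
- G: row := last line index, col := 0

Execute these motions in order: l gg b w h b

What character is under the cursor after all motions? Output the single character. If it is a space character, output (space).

After 1 (l): row=0 col=1 char='e'
After 2 (gg): row=0 col=0 char='z'
After 3 (b): row=0 col=0 char='z'
After 4 (w): row=0 col=5 char='b'
After 5 (h): row=0 col=4 char='_'
After 6 (b): row=0 col=0 char='z'

Answer: z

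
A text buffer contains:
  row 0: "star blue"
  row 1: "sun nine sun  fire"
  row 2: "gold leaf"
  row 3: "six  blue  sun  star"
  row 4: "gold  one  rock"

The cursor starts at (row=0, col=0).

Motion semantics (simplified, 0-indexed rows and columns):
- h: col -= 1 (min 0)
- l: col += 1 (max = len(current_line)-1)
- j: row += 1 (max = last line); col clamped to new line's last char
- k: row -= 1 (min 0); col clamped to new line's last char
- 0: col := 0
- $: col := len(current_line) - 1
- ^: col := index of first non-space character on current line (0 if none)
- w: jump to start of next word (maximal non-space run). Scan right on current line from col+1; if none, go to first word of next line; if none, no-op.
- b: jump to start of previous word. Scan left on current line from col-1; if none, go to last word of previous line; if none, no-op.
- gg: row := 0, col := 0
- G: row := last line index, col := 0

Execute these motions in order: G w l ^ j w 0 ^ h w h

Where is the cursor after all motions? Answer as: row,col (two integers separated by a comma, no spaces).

After 1 (G): row=4 col=0 char='g'
After 2 (w): row=4 col=6 char='o'
After 3 (l): row=4 col=7 char='n'
After 4 (^): row=4 col=0 char='g'
After 5 (j): row=4 col=0 char='g'
After 6 (w): row=4 col=6 char='o'
After 7 (0): row=4 col=0 char='g'
After 8 (^): row=4 col=0 char='g'
After 9 (h): row=4 col=0 char='g'
After 10 (w): row=4 col=6 char='o'
After 11 (h): row=4 col=5 char='_'

Answer: 4,5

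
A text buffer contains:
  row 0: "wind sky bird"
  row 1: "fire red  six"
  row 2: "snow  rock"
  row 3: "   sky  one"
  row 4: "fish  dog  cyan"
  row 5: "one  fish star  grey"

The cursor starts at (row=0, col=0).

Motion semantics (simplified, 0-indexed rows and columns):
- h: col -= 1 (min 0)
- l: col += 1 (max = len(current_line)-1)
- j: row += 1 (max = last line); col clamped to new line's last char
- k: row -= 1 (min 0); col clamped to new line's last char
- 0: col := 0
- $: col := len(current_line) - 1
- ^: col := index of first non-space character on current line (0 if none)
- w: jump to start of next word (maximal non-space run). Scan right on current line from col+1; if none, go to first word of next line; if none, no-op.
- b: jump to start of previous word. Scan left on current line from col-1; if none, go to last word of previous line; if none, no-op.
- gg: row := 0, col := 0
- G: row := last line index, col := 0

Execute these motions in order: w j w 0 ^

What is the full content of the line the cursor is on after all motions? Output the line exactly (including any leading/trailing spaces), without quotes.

Answer: fire red  six

Derivation:
After 1 (w): row=0 col=5 char='s'
After 2 (j): row=1 col=5 char='r'
After 3 (w): row=1 col=10 char='s'
After 4 (0): row=1 col=0 char='f'
After 5 (^): row=1 col=0 char='f'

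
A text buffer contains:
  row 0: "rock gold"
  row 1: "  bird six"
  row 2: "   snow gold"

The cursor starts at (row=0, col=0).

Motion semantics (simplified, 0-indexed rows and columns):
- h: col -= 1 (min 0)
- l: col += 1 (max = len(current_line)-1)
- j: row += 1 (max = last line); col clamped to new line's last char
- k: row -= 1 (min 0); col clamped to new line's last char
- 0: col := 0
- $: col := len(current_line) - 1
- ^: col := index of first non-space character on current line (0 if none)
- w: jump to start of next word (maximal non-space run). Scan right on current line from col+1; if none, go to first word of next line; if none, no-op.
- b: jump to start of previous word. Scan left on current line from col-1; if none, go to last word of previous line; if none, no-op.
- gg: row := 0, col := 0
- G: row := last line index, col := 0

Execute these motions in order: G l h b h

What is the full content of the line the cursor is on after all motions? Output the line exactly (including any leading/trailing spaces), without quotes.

After 1 (G): row=2 col=0 char='_'
After 2 (l): row=2 col=1 char='_'
After 3 (h): row=2 col=0 char='_'
After 4 (b): row=1 col=7 char='s'
After 5 (h): row=1 col=6 char='_'

Answer:   bird six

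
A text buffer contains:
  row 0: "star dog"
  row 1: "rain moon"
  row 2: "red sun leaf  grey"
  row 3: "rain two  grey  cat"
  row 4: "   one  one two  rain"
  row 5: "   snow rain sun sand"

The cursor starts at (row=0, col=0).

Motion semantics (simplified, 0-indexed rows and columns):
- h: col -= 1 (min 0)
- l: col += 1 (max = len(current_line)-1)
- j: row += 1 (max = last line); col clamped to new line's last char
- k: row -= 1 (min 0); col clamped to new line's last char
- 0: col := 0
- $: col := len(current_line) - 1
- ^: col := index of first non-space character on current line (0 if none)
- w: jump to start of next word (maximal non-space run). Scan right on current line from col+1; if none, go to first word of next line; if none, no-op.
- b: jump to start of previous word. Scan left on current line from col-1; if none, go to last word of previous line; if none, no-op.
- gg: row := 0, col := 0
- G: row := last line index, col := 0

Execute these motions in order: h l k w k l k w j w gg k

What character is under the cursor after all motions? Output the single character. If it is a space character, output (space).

Answer: s

Derivation:
After 1 (h): row=0 col=0 char='s'
After 2 (l): row=0 col=1 char='t'
After 3 (k): row=0 col=1 char='t'
After 4 (w): row=0 col=5 char='d'
After 5 (k): row=0 col=5 char='d'
After 6 (l): row=0 col=6 char='o'
After 7 (k): row=0 col=6 char='o'
After 8 (w): row=1 col=0 char='r'
After 9 (j): row=2 col=0 char='r'
After 10 (w): row=2 col=4 char='s'
After 11 (gg): row=0 col=0 char='s'
After 12 (k): row=0 col=0 char='s'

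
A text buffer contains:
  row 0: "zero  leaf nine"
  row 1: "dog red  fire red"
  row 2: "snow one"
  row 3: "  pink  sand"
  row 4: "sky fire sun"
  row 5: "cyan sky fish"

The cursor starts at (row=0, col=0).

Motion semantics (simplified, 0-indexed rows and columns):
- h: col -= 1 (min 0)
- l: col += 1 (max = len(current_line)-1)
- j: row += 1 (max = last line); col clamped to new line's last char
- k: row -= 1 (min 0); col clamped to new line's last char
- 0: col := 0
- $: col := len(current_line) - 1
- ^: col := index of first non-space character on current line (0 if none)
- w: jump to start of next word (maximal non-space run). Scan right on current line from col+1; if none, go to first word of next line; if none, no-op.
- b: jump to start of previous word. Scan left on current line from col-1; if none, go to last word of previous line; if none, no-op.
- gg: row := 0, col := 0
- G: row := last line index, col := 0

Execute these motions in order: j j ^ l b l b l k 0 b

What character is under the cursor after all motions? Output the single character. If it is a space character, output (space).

After 1 (j): row=1 col=0 char='d'
After 2 (j): row=2 col=0 char='s'
After 3 (^): row=2 col=0 char='s'
After 4 (l): row=2 col=1 char='n'
After 5 (b): row=2 col=0 char='s'
After 6 (l): row=2 col=1 char='n'
After 7 (b): row=2 col=0 char='s'
After 8 (l): row=2 col=1 char='n'
After 9 (k): row=1 col=1 char='o'
After 10 (0): row=1 col=0 char='d'
After 11 (b): row=0 col=11 char='n'

Answer: n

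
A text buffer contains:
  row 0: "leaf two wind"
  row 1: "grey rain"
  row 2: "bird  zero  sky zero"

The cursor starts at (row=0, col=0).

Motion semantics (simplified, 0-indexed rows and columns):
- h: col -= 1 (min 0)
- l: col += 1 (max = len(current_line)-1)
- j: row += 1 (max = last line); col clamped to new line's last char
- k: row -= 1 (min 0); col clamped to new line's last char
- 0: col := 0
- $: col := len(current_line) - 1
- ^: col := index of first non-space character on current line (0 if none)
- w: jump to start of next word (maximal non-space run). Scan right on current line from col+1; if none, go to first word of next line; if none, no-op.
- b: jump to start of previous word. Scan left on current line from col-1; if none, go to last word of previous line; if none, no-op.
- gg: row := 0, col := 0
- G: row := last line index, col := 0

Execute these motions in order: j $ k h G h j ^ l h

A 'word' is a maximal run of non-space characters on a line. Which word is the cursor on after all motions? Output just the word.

After 1 (j): row=1 col=0 char='g'
After 2 ($): row=1 col=8 char='n'
After 3 (k): row=0 col=8 char='_'
After 4 (h): row=0 col=7 char='o'
After 5 (G): row=2 col=0 char='b'
After 6 (h): row=2 col=0 char='b'
After 7 (j): row=2 col=0 char='b'
After 8 (^): row=2 col=0 char='b'
After 9 (l): row=2 col=1 char='i'
After 10 (h): row=2 col=0 char='b'

Answer: bird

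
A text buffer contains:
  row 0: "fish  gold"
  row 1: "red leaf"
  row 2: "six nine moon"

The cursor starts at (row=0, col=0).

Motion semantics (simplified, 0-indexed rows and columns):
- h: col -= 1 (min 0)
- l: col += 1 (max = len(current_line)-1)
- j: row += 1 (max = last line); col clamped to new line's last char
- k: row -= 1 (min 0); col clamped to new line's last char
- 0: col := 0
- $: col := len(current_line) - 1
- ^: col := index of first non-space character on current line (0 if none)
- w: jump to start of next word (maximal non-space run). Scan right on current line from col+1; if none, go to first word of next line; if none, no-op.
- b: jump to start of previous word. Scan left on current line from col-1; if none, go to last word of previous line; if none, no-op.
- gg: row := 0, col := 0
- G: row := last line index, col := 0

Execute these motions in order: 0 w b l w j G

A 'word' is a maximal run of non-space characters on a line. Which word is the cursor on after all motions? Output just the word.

After 1 (0): row=0 col=0 char='f'
After 2 (w): row=0 col=6 char='g'
After 3 (b): row=0 col=0 char='f'
After 4 (l): row=0 col=1 char='i'
After 5 (w): row=0 col=6 char='g'
After 6 (j): row=1 col=6 char='a'
After 7 (G): row=2 col=0 char='s'

Answer: six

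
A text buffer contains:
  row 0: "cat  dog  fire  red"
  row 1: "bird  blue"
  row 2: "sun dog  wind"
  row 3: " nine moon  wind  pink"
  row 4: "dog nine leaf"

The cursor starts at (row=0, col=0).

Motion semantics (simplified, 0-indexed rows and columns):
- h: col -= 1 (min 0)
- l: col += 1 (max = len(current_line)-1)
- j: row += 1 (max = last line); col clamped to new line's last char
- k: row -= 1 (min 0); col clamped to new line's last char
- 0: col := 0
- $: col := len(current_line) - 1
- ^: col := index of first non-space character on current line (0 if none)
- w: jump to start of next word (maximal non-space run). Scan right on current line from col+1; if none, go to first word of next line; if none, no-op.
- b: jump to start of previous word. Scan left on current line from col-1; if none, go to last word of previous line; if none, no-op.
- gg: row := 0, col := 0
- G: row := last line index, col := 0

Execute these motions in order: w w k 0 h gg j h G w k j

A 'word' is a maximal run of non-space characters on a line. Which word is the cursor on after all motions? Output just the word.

After 1 (w): row=0 col=5 char='d'
After 2 (w): row=0 col=10 char='f'
After 3 (k): row=0 col=10 char='f'
After 4 (0): row=0 col=0 char='c'
After 5 (h): row=0 col=0 char='c'
After 6 (gg): row=0 col=0 char='c'
After 7 (j): row=1 col=0 char='b'
After 8 (h): row=1 col=0 char='b'
After 9 (G): row=4 col=0 char='d'
After 10 (w): row=4 col=4 char='n'
After 11 (k): row=3 col=4 char='e'
After 12 (j): row=4 col=4 char='n'

Answer: nine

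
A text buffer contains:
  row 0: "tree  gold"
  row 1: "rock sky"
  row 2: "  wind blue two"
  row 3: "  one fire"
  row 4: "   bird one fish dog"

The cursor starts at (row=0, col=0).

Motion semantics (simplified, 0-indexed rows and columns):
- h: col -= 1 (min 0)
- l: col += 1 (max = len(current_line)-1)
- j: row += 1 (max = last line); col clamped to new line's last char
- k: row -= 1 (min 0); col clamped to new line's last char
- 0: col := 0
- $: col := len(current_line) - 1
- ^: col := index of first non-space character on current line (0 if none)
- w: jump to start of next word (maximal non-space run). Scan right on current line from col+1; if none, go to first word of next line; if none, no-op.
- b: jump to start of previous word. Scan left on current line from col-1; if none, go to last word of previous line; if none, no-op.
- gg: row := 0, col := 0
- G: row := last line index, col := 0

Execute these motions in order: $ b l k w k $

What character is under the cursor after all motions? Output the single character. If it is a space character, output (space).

Answer: d

Derivation:
After 1 ($): row=0 col=9 char='d'
After 2 (b): row=0 col=6 char='g'
After 3 (l): row=0 col=7 char='o'
After 4 (k): row=0 col=7 char='o'
After 5 (w): row=1 col=0 char='r'
After 6 (k): row=0 col=0 char='t'
After 7 ($): row=0 col=9 char='d'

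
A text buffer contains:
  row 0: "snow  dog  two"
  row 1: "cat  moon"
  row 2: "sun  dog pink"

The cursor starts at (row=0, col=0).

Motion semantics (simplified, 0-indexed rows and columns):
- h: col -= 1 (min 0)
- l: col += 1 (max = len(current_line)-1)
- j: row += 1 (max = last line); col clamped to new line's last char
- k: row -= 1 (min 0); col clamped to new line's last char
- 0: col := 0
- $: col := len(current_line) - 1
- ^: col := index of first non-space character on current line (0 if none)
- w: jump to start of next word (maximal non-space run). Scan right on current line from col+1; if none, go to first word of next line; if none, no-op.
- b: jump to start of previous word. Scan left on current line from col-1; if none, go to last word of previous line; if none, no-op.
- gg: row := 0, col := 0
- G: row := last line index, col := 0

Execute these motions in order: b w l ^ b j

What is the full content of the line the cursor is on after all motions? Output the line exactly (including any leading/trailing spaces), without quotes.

Answer: cat  moon

Derivation:
After 1 (b): row=0 col=0 char='s'
After 2 (w): row=0 col=6 char='d'
After 3 (l): row=0 col=7 char='o'
After 4 (^): row=0 col=0 char='s'
After 5 (b): row=0 col=0 char='s'
After 6 (j): row=1 col=0 char='c'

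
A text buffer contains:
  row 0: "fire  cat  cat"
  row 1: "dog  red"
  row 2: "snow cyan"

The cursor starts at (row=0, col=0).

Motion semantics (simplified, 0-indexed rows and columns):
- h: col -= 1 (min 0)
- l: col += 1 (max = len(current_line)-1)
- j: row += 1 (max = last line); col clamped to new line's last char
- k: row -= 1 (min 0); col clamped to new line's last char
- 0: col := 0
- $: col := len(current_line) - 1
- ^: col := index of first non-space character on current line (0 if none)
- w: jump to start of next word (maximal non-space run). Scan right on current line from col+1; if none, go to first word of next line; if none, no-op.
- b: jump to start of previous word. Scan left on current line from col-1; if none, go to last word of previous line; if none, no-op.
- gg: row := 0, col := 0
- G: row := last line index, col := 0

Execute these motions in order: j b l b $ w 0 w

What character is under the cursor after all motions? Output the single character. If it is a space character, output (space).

After 1 (j): row=1 col=0 char='d'
After 2 (b): row=0 col=11 char='c'
After 3 (l): row=0 col=12 char='a'
After 4 (b): row=0 col=11 char='c'
After 5 ($): row=0 col=13 char='t'
After 6 (w): row=1 col=0 char='d'
After 7 (0): row=1 col=0 char='d'
After 8 (w): row=1 col=5 char='r'

Answer: r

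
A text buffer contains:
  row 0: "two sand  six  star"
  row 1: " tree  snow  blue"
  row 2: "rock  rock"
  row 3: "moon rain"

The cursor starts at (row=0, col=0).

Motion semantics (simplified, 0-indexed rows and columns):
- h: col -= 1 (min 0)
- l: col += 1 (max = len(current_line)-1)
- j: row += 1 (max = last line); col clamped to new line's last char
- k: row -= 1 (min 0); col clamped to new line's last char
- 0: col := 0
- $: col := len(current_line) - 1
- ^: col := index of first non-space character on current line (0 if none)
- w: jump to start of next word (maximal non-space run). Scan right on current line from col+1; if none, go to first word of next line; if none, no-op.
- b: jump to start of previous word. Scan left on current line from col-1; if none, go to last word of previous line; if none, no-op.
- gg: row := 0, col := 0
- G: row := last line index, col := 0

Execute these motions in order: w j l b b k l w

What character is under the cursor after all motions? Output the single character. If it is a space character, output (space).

Answer: t

Derivation:
After 1 (w): row=0 col=4 char='s'
After 2 (j): row=1 col=4 char='e'
After 3 (l): row=1 col=5 char='_'
After 4 (b): row=1 col=1 char='t'
After 5 (b): row=0 col=15 char='s'
After 6 (k): row=0 col=15 char='s'
After 7 (l): row=0 col=16 char='t'
After 8 (w): row=1 col=1 char='t'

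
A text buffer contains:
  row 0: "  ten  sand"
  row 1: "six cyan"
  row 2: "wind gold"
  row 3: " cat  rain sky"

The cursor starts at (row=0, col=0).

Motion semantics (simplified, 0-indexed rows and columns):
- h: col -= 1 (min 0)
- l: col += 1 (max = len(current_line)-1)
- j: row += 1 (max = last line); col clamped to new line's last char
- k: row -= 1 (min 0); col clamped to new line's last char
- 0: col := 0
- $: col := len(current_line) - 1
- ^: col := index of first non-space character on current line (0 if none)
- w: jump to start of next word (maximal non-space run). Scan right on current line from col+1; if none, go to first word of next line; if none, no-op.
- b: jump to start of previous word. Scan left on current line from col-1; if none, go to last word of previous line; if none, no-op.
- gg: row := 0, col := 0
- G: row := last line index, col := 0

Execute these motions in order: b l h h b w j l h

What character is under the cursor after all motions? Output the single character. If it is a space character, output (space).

Answer: x

Derivation:
After 1 (b): row=0 col=0 char='_'
After 2 (l): row=0 col=1 char='_'
After 3 (h): row=0 col=0 char='_'
After 4 (h): row=0 col=0 char='_'
After 5 (b): row=0 col=0 char='_'
After 6 (w): row=0 col=2 char='t'
After 7 (j): row=1 col=2 char='x'
After 8 (l): row=1 col=3 char='_'
After 9 (h): row=1 col=2 char='x'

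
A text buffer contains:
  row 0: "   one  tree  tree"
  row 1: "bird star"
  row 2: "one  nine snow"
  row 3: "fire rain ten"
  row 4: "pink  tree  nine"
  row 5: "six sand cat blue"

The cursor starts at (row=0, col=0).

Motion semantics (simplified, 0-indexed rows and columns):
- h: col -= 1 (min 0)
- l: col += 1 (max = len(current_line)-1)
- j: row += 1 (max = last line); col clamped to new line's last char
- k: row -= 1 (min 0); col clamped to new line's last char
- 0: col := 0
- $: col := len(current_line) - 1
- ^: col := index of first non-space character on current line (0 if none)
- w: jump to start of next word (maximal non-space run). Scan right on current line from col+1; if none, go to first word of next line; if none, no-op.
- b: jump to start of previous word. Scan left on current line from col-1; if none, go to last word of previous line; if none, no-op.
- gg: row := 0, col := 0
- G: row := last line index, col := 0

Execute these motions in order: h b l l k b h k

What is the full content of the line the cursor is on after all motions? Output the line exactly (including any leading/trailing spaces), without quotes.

Answer:    one  tree  tree

Derivation:
After 1 (h): row=0 col=0 char='_'
After 2 (b): row=0 col=0 char='_'
After 3 (l): row=0 col=1 char='_'
After 4 (l): row=0 col=2 char='_'
After 5 (k): row=0 col=2 char='_'
After 6 (b): row=0 col=2 char='_'
After 7 (h): row=0 col=1 char='_'
After 8 (k): row=0 col=1 char='_'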